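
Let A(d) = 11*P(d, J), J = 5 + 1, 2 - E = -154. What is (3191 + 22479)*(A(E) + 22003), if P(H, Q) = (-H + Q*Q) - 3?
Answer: 530085500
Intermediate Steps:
E = 156 (E = 2 - 1*(-154) = 2 + 154 = 156)
J = 6
P(H, Q) = -3 + Q² - H (P(H, Q) = (-H + Q²) - 3 = (Q² - H) - 3 = -3 + Q² - H)
A(d) = 363 - 11*d (A(d) = 11*(-3 + 6² - d) = 11*(-3 + 36 - d) = 11*(33 - d) = 363 - 11*d)
(3191 + 22479)*(A(E) + 22003) = (3191 + 22479)*((363 - 11*156) + 22003) = 25670*((363 - 1716) + 22003) = 25670*(-1353 + 22003) = 25670*20650 = 530085500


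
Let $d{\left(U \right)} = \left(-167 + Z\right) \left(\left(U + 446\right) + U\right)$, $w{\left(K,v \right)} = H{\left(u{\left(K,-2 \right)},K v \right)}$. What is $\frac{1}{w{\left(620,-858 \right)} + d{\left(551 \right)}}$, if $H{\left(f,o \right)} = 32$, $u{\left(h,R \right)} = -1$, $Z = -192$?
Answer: $- \frac{1}{555700} \approx -1.7995 \cdot 10^{-6}$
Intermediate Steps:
$w{\left(K,v \right)} = 32$
$d{\left(U \right)} = -160114 - 718 U$ ($d{\left(U \right)} = \left(-167 - 192\right) \left(\left(U + 446\right) + U\right) = - 359 \left(\left(446 + U\right) + U\right) = - 359 \left(446 + 2 U\right) = -160114 - 718 U$)
$\frac{1}{w{\left(620,-858 \right)} + d{\left(551 \right)}} = \frac{1}{32 - 555732} = \frac{1}{-555700} = - \frac{1}{555700}$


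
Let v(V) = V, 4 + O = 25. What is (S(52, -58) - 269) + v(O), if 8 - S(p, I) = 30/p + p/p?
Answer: -6281/26 ≈ -241.58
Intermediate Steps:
O = 21 (O = -4 + 25 = 21)
S(p, I) = 7 - 30/p (S(p, I) = 8 - (30/p + p/p) = 8 - (30/p + 1) = 8 - (1 + 30/p) = 8 + (-1 - 30/p) = 7 - 30/p)
(S(52, -58) - 269) + v(O) = ((7 - 30/52) - 269) + 21 = ((7 - 30*1/52) - 269) + 21 = ((7 - 15/26) - 269) + 21 = (167/26 - 269) + 21 = -6827/26 + 21 = -6281/26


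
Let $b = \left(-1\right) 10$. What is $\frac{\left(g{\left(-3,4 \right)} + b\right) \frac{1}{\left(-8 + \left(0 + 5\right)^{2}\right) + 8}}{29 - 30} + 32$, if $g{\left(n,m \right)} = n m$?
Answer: $\frac{822}{25} \approx 32.88$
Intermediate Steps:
$g{\left(n,m \right)} = m n$
$b = -10$
$\frac{\left(g{\left(-3,4 \right)} + b\right) \frac{1}{\left(-8 + \left(0 + 5\right)^{2}\right) + 8}}{29 - 30} + 32 = \frac{\left(4 \left(-3\right) - 10\right) \frac{1}{\left(-8 + \left(0 + 5\right)^{2}\right) + 8}}{29 - 30} + 32 = \frac{\left(-12 - 10\right) \frac{1}{\left(-8 + 5^{2}\right) + 8}}{-1} + 32 = - \frac{-22}{\left(-8 + 25\right) + 8} + 32 = - \frac{-22}{17 + 8} + 32 = - \frac{-22}{25} + 32 = \left(-1\right) \left(- \frac{22}{25}\right) + 32 = \frac{22}{25} + 32 = \frac{822}{25}$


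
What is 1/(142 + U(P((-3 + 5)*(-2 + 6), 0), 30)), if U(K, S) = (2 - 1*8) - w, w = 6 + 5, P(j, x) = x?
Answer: 1/125 ≈ 0.0080000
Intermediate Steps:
w = 11
U(K, S) = -17 (U(K, S) = (2 - 1*8) - 1*11 = (2 - 8) - 11 = -6 - 11 = -17)
1/(142 + U(P((-3 + 5)*(-2 + 6), 0), 30)) = 1/(142 - 17) = 1/125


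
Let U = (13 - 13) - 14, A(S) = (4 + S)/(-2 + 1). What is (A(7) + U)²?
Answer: 625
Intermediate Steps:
A(S) = -4 - S (A(S) = (4 + S)/(-1) = (4 + S)*(-1) = -4 - S)
U = -14 (U = 0 - 14 = -14)
(A(7) + U)² = ((-4 - 1*7) - 14)² = ((-4 - 7) - 14)² = (-11 - 14)² = (-25)² = 625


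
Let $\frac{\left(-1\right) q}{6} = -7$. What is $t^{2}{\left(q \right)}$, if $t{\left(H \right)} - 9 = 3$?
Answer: $144$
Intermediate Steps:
$q = 42$ ($q = \left(-6\right) \left(-7\right) = 42$)
$t{\left(H \right)} = 12$ ($t{\left(H \right)} = 9 + 3 = 12$)
$t^{2}{\left(q \right)} = 12^{2} = 144$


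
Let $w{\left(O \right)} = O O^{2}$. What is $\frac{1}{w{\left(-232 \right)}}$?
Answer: $- \frac{1}{12487168} \approx -8.0082 \cdot 10^{-8}$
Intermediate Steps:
$w{\left(O \right)} = O^{3}$
$\frac{1}{w{\left(-232 \right)}} = \frac{1}{\left(-232\right)^{3}} = \frac{1}{-12487168} = - \frac{1}{12487168}$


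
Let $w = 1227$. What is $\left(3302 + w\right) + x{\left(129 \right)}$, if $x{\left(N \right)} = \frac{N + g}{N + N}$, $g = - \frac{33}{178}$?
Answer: $\frac{69337575}{15308} \approx 4529.5$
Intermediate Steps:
$g = - \frac{33}{178}$ ($g = \left(-33\right) \frac{1}{178} = - \frac{33}{178} \approx -0.18539$)
$x{\left(N \right)} = \frac{- \frac{33}{178} + N}{2 N}$ ($x{\left(N \right)} = \frac{N - \frac{33}{178}}{N + N} = \frac{- \frac{33}{178} + N}{2 N}$)
$\left(3302 + w\right) + x{\left(129 \right)} = \left(3302 + 1227\right) + \frac{-33 + 178 \cdot 129}{356 \cdot 129} = 4529 + \frac{1}{356} \cdot \frac{1}{129} \left(-33 + 22962\right) = 4529 + \frac{1}{356} \cdot \frac{1}{129} \cdot 22929 = 4529 + \frac{7643}{15308} = \frac{69337575}{15308}$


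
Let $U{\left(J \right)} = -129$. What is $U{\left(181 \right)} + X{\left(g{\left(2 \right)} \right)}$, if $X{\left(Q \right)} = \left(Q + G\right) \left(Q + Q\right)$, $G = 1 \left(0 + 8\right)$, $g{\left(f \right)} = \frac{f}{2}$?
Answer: $-111$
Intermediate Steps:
$g{\left(f \right)} = \frac{f}{2}$ ($g{\left(f \right)} = f \frac{1}{2} = \frac{f}{2}$)
$G = 8$ ($G = 1 \cdot 8 = 8$)
$X{\left(Q \right)} = 2 Q \left(8 + Q\right)$ ($X{\left(Q \right)} = \left(Q + 8\right) \left(Q + Q\right) = \left(8 + Q\right) 2 Q = 2 Q \left(8 + Q\right)$)
$U{\left(181 \right)} + X{\left(g{\left(2 \right)} \right)} = -129 + 2 \cdot \frac{1}{2} \cdot 2 \left(8 + \frac{1}{2} \cdot 2\right) = -129 + 2 \cdot 1 \left(8 + 1\right) = -129 + 2 \cdot 1 \cdot 9 = -129 + 18 = -111$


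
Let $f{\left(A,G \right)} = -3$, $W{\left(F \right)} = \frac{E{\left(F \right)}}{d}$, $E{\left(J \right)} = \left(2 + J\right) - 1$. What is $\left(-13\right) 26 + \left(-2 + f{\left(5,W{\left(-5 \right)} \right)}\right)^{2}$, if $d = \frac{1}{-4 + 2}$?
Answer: $-313$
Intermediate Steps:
$d = - \frac{1}{2}$ ($d = \frac{1}{-2} = - \frac{1}{2} \approx -0.5$)
$E{\left(J \right)} = 1 + J$
$W{\left(F \right)} = -2 - 2 F$ ($W{\left(F \right)} = \frac{1 + F}{- \frac{1}{2}} = \left(1 + F\right) \left(-2\right) = -2 - 2 F$)
$\left(-13\right) 26 + \left(-2 + f{\left(5,W{\left(-5 \right)} \right)}\right)^{2} = \left(-13\right) 26 + \left(-2 - 3\right)^{2} = -338 + \left(-5\right)^{2} = -338 + 25 = -313$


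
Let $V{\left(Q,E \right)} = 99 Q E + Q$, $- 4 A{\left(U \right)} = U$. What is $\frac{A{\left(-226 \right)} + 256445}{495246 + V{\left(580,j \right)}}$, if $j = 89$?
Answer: $\frac{513003}{11212412} \approx 0.045753$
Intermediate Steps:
$A{\left(U \right)} = - \frac{U}{4}$
$V{\left(Q,E \right)} = Q + 99 E Q$ ($V{\left(Q,E \right)} = 99 E Q + Q = Q + 99 E Q$)
$\frac{A{\left(-226 \right)} + 256445}{495246 + V{\left(580,j \right)}} = \frac{\left(- \frac{1}{4}\right) \left(-226\right) + 256445}{495246 + 580 \left(1 + 99 \cdot 89\right)} = \frac{\frac{113}{2} + 256445}{495246 + 580 \left(1 + 8811\right)} = \frac{513003}{2 \left(495246 + 580 \cdot 8812\right)} = \frac{513003}{2 \left(495246 + 5110960\right)} = \frac{513003}{2 \cdot 5606206} = \frac{513003}{2} \cdot \frac{1}{5606206} = \frac{513003}{11212412}$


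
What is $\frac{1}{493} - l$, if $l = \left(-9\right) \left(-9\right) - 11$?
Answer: $- \frac{34509}{493} \approx -69.998$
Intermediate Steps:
$l = 70$ ($l = 81 - 11 = 70$)
$\frac{1}{493} - l = \frac{1}{493} - 70 = - \frac{34509}{493}$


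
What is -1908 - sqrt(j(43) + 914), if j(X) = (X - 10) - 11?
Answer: -1908 - 6*sqrt(26) ≈ -1938.6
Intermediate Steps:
j(X) = -21 + X (j(X) = (-10 + X) - 11 = -21 + X)
-1908 - sqrt(j(43) + 914) = -1908 - sqrt((-21 + 43) + 914) = -1908 - sqrt(22 + 914) = -1908 - sqrt(936) = -1908 - 6*sqrt(26)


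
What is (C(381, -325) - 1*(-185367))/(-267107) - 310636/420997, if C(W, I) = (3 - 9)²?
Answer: -161027156843/112451245679 ≈ -1.4320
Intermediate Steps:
C(W, I) = 36 (C(W, I) = (-6)² = 36)
(C(381, -325) - 1*(-185367))/(-267107) - 310636/420997 = (36 - 1*(-185367))/(-267107) - 310636/420997 = (36 + 185367)*(-1/267107) - 310636*1/420997 = 185403*(-1/267107) - 310636/420997 = -185403/267107 - 310636/420997 = -161027156843/112451245679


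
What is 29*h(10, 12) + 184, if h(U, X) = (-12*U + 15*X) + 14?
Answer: 2330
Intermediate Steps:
h(U, X) = 14 - 12*U + 15*X
29*h(10, 12) + 184 = 29*(14 - 12*10 + 15*12) + 184 = 29*(14 - 120 + 180) + 184 = 29*74 + 184 = 2146 + 184 = 2330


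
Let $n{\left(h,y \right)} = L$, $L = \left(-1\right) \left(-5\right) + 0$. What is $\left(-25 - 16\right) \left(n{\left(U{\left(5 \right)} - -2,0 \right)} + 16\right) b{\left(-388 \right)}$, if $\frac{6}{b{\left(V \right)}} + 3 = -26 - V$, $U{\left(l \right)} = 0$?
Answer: $- \frac{5166}{359} \approx -14.39$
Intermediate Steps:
$L = 5$ ($L = 5 + 0 = 5$)
$n{\left(h,y \right)} = 5$
$b{\left(V \right)} = \frac{6}{-29 - V}$ ($b{\left(V \right)} = \frac{6}{-3 - \left(26 + V\right)} = \frac{6}{-29 - V}$)
$\left(-25 - 16\right) \left(n{\left(U{\left(5 \right)} - -2,0 \right)} + 16\right) b{\left(-388 \right)} = \left(-25 - 16\right) \left(5 + 16\right) \left(- \frac{6}{29 - 388}\right) = \left(-41\right) 21 \left(- \frac{6}{-359}\right) = - 861 \left(\left(-6\right) \left(- \frac{1}{359}\right)\right) = \left(-861\right) \frac{6}{359} = - \frac{5166}{359}$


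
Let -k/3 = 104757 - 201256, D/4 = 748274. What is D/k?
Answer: 2993096/289497 ≈ 10.339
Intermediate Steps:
D = 2993096 (D = 4*748274 = 2993096)
k = 289497 (k = -3*(104757 - 201256) = -3*(-96499) = 289497)
D/k = 2993096/289497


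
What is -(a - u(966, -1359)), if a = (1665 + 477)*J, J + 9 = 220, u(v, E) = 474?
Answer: -451488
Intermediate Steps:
J = 211 (J = -9 + 220 = 211)
a = 451962 (a = (1665 + 477)*211 = 2142*211 = 451962)
-(a - u(966, -1359)) = -(451962 - 1*474) = -(451962 - 474) = -1*451488 = -451488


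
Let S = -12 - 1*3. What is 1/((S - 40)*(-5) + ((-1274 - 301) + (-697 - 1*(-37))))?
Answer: -1/1960 ≈ -0.00051020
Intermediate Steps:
S = -15 (S = -12 - 3 = -15)
1/((S - 40)*(-5) + ((-1274 - 301) + (-697 - 1*(-37)))) = 1/((-15 - 40)*(-5) + ((-1274 - 301) + (-697 - 1*(-37)))) = 1/(-55*(-5) + (-1575 + (-697 + 37))) = 1/(275 + (-1575 - 660)) = 1/(275 - 2235) = 1/(-1960) = -1/1960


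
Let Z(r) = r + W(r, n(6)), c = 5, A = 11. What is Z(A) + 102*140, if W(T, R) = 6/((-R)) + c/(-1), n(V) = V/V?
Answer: 14280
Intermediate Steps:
n(V) = 1
W(T, R) = -5 - 6/R (W(T, R) = 6/((-R)) + 5/(-1) = 6*(-1/R) + 5*(-1) = -6/R - 5 = -5 - 6/R)
Z(r) = -11 + r (Z(r) = r + (-5 - 6/1) = r + (-5 - 6*1) = r + (-5 - 6) = r - 11 = -11 + r)
Z(A) + 102*140 = (-11 + 11) + 102*140 = 0 + 14280 = 14280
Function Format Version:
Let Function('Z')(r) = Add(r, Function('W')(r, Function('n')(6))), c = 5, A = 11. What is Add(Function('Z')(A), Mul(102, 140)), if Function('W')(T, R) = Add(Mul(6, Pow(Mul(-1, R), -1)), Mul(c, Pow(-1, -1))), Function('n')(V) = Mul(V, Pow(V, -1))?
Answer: 14280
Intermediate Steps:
Function('n')(V) = 1
Function('W')(T, R) = Add(-5, Mul(-6, Pow(R, -1))) (Function('W')(T, R) = Add(Mul(6, Pow(Mul(-1, R), -1)), Mul(5, Pow(-1, -1))) = Add(Mul(6, Mul(-1, Pow(R, -1))), Mul(5, -1)) = Add(Mul(-6, Pow(R, -1)), -5) = Add(-5, Mul(-6, Pow(R, -1))))
Function('Z')(r) = Add(-11, r) (Function('Z')(r) = Add(r, Add(-5, Mul(-6, Pow(1, -1)))) = Add(r, Add(-5, Mul(-6, 1))) = Add(r, Add(-5, -6)) = Add(r, -11) = Add(-11, r))
Add(Function('Z')(A), Mul(102, 140)) = Add(Add(-11, 11), Mul(102, 140)) = Add(0, 14280) = 14280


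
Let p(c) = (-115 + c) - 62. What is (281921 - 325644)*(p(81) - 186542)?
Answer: 8160373274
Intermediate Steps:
p(c) = -177 + c
(281921 - 325644)*(p(81) - 186542) = (281921 - 325644)*((-177 + 81) - 186542) = -43723*(-96 - 186542) = -43723*(-186638) = 8160373274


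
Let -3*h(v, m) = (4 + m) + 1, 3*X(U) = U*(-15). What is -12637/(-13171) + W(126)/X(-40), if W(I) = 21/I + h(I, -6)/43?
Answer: 43510793/45308240 ≈ 0.96033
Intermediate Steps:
X(U) = -5*U (X(U) = (U*(-15))/3 = (-15*U)/3 = -5*U)
h(v, m) = -5/3 - m/3 (h(v, m) = -((4 + m) + 1)/3 = -(5 + m)/3 = -5/3 - m/3)
W(I) = 1/129 + 21/I (W(I) = 21/I + (-5/3 - ⅓*(-6))/43 = 21/I + (-5/3 + 2)*(1/43) = 21/I + (⅓)*(1/43) = 21/I + 1/129 = 1/129 + 21/I)
-12637/(-13171) + W(126)/X(-40) = -12637/(-13171) + ((1/129)*(2709 + 126)/126)/((-5*(-40))) = -12637*(-1/13171) + ((1/129)*(1/126)*2835)/200 = 12637/13171 + (15/86)*(1/200) = 12637/13171 + 3/3440 = 43510793/45308240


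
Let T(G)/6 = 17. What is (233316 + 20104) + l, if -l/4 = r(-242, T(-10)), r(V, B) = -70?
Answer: 253700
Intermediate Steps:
T(G) = 102 (T(G) = 6*17 = 102)
l = 280 (l = -4*(-70) = 280)
(233316 + 20104) + l = (233316 + 20104) + 280 = 253420 + 280 = 253700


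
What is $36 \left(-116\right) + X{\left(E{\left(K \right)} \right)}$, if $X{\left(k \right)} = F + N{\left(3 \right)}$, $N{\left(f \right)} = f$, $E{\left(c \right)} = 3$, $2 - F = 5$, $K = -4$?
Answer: $-4176$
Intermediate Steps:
$F = -3$ ($F = 2 - 5 = -3$)
$X{\left(k \right)} = 0$ ($X{\left(k \right)} = -3 + 3 = 0$)
$36 \left(-116\right) + X{\left(E{\left(K \right)} \right)} = 36 \left(-116\right) + 0 = -4176 + 0 = -4176$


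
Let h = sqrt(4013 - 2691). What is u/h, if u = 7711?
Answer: 7711*sqrt(1322)/1322 ≈ 212.08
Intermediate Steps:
h = sqrt(1322) ≈ 36.359
u/h = 7711/(sqrt(1322)) = 7711*(sqrt(1322)/1322) = 7711*sqrt(1322)/1322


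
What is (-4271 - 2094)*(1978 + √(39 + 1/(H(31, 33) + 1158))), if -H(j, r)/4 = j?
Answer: -12589970 - 44555*√850982/1034 ≈ -1.2630e+7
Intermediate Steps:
H(j, r) = -4*j
(-4271 - 2094)*(1978 + √(39 + 1/(H(31, 33) + 1158))) = (-4271 - 2094)*(1978 + √(39 + 1/(-4*31 + 1158))) = -6365*(1978 + √(39 + 1/(-124 + 1158))) = -6365*(1978 + √(39 + 1/1034)) = -6365*(1978 + √(40327/1034)) = -6365*(1978 + 7*√850982/1034) = -12589970 - 44555*√850982/1034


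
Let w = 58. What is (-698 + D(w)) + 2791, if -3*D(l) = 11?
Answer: 6268/3 ≈ 2089.3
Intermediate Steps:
D(l) = -11/3 (D(l) = -1/3*11 = -11/3)
(-698 + D(w)) + 2791 = (-698 - 11/3) + 2791 = -2105/3 + 2791 = 6268/3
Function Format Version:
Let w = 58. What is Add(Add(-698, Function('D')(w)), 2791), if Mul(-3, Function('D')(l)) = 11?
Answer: Rational(6268, 3) ≈ 2089.3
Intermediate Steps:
Function('D')(l) = Rational(-11, 3) (Function('D')(l) = Mul(Rational(-1, 3), 11) = Rational(-11, 3))
Add(Add(-698, Function('D')(w)), 2791) = Add(Add(-698, Rational(-11, 3)), 2791) = Add(Rational(-2105, 3), 2791) = Rational(6268, 3)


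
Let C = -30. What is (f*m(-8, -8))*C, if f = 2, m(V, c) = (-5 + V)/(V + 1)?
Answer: -780/7 ≈ -111.43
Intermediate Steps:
m(V, c) = (-5 + V)/(1 + V)
(f*m(-8, -8))*C = (2*((-5 - 8)/(1 - 8)))*(-30) = (2*(-13/(-7)))*(-30) = (2*(-⅐*(-13)))*(-30) = (2*(13/7))*(-30) = (26/7)*(-30) = -780/7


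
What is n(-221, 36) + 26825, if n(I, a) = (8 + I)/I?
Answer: 5928538/221 ≈ 26826.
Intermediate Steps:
n(-221, 36) + 26825 = (8 - 221)/(-221) + 26825 = -1/221*(-213) + 26825 = 213/221 + 26825 = 5928538/221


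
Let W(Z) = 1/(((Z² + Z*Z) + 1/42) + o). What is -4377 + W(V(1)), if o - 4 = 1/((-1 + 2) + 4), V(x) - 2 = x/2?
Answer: -7685907/1756 ≈ -4376.9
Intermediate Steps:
V(x) = 2 + x/2
o = 21/5 (o = 4 + 1/((-1 + 2) + 4) = 4 + 1/(1 + 4) = 4 + 1/5 = 4 + ⅕ = 21/5 ≈ 4.2000)
W(Z) = 1/(887/210 + 2*Z²) (W(Z) = 1/(((Z² + Z*Z) + 1/42) + 21/5) = 1/(((Z² + Z²) + 1/42) + 21/5) = 1/((2*Z² + 1/42) + 21/5) = 1/((1/42 + 2*Z²) + 21/5) = 1/(887/210 + 2*Z²))
-4377 + W(V(1)) = -4377 + 210/(887 + 420*(2 + (½)*1)²) = -4377 + 210/(887 + 420*(2 + ½)²) = -4377 + 210/(887 + 420*(5/2)²) = -4377 + 210/(887 + 420*(25/4)) = -4377 + 210/(887 + 2625) = -4377 + 210/3512 = -4377 + 210*(1/3512) = -4377 + 105/1756 = -7685907/1756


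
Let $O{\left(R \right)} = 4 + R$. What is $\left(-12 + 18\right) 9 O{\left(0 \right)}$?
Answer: $216$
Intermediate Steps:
$\left(-12 + 18\right) 9 O{\left(0 \right)} = \left(-12 + 18\right) 9 \left(4 + 0\right) = 6 \cdot 9 \cdot 4 = 54 \cdot 4 = 216$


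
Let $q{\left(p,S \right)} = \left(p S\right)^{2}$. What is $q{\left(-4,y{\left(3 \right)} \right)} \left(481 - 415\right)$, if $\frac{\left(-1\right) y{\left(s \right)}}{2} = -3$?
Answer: $38016$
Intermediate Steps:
$y{\left(s \right)} = 6$ ($y{\left(s \right)} = \left(-2\right) \left(-3\right) = 6$)
$q{\left(p,S \right)} = S^{2} p^{2}$ ($q{\left(p,S \right)} = \left(S p\right)^{2} = S^{2} p^{2}$)
$q{\left(-4,y{\left(3 \right)} \right)} \left(481 - 415\right) = 6^{2} \left(-4\right)^{2} \left(481 - 415\right) = 36 \cdot 16 \cdot 66 = 576 \cdot 66 = 38016$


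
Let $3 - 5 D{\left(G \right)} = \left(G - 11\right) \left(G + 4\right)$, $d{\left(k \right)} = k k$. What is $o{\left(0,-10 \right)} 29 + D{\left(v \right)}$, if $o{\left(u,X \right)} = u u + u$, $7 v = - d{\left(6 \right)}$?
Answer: $- \frac{757}{245} \approx -3.0898$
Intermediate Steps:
$d{\left(k \right)} = k^{2}$
$v = - \frac{36}{7}$ ($v = \frac{\left(-1\right) 6^{2}}{7} = \frac{\left(-1\right) 36}{7} = \frac{1}{7} \left(-36\right) = - \frac{36}{7} \approx -5.1429$)
$o{\left(u,X \right)} = u + u^{2}$ ($o{\left(u,X \right)} = u^{2} + u = u + u^{2}$)
$D{\left(G \right)} = \frac{3}{5} - \frac{\left(-11 + G\right) \left(4 + G\right)}{5}$ ($D{\left(G \right)} = \frac{3}{5} - \frac{\left(G - 11\right) \left(G + 4\right)}{5} = \frac{3}{5} - \frac{\left(-11 + G\right) \left(4 + G\right)}{5}$)
$o{\left(0,-10 \right)} 29 + D{\left(v \right)} = 0 \left(1 + 0\right) 29 + \left(\frac{47}{5} - \frac{\left(- \frac{36}{7}\right)^{2}}{5} + \frac{7}{5} \left(- \frac{36}{7}\right)\right) = 0 \cdot 1 \cdot 29 - \frac{757}{245} = 0 \cdot 29 - \frac{757}{245} = 0 - \frac{757}{245} = - \frac{757}{245}$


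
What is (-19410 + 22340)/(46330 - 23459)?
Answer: 2930/22871 ≈ 0.12811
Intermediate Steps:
(-19410 + 22340)/(46330 - 23459) = 2930/22871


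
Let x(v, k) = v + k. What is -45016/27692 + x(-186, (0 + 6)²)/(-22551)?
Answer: -84250168/52040191 ≈ -1.6189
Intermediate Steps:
x(v, k) = k + v
-45016/27692 + x(-186, (0 + 6)²)/(-22551) = -45016/27692 + ((0 + 6)² - 186)/(-22551) = -45016*1/27692 + (6² - 186)*(-1/22551) = -11254/6923 + (36 - 186)*(-1/22551) = -11254/6923 - 150*(-1/22551) = -11254/6923 + 50/7517 = -84250168/52040191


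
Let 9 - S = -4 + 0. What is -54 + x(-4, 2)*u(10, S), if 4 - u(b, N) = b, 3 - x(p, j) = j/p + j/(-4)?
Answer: -78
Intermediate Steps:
x(p, j) = 3 + j/4 - j/p (x(p, j) = 3 - (j/p + j/(-4)) = 3 - (j/p + j*(-¼)) = 3 - (j/p - j/4) = 3 - (-j/4 + j/p) = 3 + (j/4 - j/p) = 3 + j/4 - j/p)
S = 13 (S = 9 - (-4 + 0) = 9 - 1*(-4) = 9 + 4 = 13)
u(b, N) = 4 - b
-54 + x(-4, 2)*u(10, S) = -54 + (3 + (¼)*2 - 1*2/(-4))*(4 - 1*10) = -54 + (3 + ½ - 1*2*(-¼))*(4 - 10) = -54 + (3 + ½ + ½)*(-6) = -54 + 4*(-6) = -54 - 24 = -78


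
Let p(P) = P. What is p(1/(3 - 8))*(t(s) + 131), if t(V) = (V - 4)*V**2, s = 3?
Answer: -122/5 ≈ -24.400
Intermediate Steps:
t(V) = V**2*(-4 + V) (t(V) = (-4 + V)*V**2 = V**2*(-4 + V))
p(1/(3 - 8))*(t(s) + 131) = (3**2*(-4 + 3) + 131)/(3 - 8) = (9*(-1) + 131)/(-5) = -(-9 + 131)/5 = -1/5*122 = -122/5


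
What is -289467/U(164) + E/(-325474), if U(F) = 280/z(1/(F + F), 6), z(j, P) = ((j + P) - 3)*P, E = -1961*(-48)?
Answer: -27840664022565/1494576608 ≈ -18628.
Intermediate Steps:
E = 94128
z(j, P) = P*(-3 + P + j) (z(j, P) = ((P + j) - 3)*P = (-3 + P + j)*P = P*(-3 + P + j))
U(F) = 280/(18 + 3/F) (U(F) = 280/((6*(-3 + 6 + 1/(F + F)))) = 280/((6*(-3 + 6 + 1/(2*F)))) = 280/((6*(3 + 1/(2*F)))) = 280/(18 + 3/F))
-289467/U(164) + E/(-325474) = -289467/((280/3)*164/(1 + 6*164)) + 94128/(-325474) = -289467/((280/3)*164/(1 + 984)) + 94128*(-1/325474) = -289467/((280/3)*164/985) - 47064/162737 = -289467/((280/3)*164*(1/985)) - 47064/162737 = -289467/9184/591 - 47064/162737 = -289467*591/9184 - 47064/162737 = -171074997/9184 - 47064/162737 = -27840664022565/1494576608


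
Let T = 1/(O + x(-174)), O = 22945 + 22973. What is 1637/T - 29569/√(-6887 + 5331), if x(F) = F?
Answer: 74882928 + 29569*I*√389/778 ≈ 7.4883e+7 + 749.6*I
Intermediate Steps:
O = 45918
T = 1/45744 (T = 1/(45918 - 174) = 1/45744 ≈ 2.1861e-5)
1637/T - 29569/√(-6887 + 5331) = 1637/(1/45744) - 29569/√(-6887 + 5331) = 1637*45744 - 29569*(-I*√389/778) = 74882928 - 29569*(-I*√389/778) = 74882928 - (-29569)*I*√389/778 = 74882928 + 29569*I*√389/778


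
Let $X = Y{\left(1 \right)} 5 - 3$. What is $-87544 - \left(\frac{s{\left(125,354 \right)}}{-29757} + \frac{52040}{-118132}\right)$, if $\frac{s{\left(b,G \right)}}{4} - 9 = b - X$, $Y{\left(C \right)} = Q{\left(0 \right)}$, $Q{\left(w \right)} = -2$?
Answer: $- \frac{3663544898890}{41848261} \approx -87544.0$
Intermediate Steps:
$Y{\left(C \right)} = -2$
$X = -13$ ($X = \left(-2\right) 5 - 3 = -10 - 3 = -13$)
$s{\left(b,G \right)} = 88 + 4 b$ ($s{\left(b,G \right)} = 36 + 4 \left(b - -13\right) = 36 + 4 \left(b + 13\right) = 36 + 4 \left(13 + b\right) = 36 + \left(52 + 4 b\right) = 88 + 4 b$)
$-87544 - \left(\frac{s{\left(125,354 \right)}}{-29757} + \frac{52040}{-118132}\right) = -87544 - \left(\frac{88 + 4 \cdot 125}{-29757} + \frac{52040}{-118132}\right) = -87544 - \left(\left(88 + 500\right) \left(- \frac{1}{29757}\right) + 52040 \left(- \frac{1}{118132}\right)\right) = -87544 - \left(588 \left(- \frac{1}{29757}\right) - \frac{13010}{29533}\right) = -87544 - \left(- \frac{28}{1417} - \frac{13010}{29533}\right) = -87544 - - \frac{19262094}{41848261} = -87544 + \frac{19262094}{41848261} = - \frac{3663544898890}{41848261}$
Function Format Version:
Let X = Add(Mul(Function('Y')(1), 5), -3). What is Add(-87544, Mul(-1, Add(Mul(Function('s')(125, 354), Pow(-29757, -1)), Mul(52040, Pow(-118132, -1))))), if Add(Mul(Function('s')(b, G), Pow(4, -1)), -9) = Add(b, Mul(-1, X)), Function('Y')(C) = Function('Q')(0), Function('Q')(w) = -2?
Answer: Rational(-3663544898890, 41848261) ≈ -87544.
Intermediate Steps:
Function('Y')(C) = -2
X = -13 (X = Add(Mul(-2, 5), -3) = Add(-10, -3) = -13)
Function('s')(b, G) = Add(88, Mul(4, b)) (Function('s')(b, G) = Add(36, Mul(4, Add(b, Mul(-1, -13)))) = Add(36, Mul(4, Add(b, 13))) = Add(36, Mul(4, Add(13, b))) = Add(36, Add(52, Mul(4, b))) = Add(88, Mul(4, b)))
Add(-87544, Mul(-1, Add(Mul(Function('s')(125, 354), Pow(-29757, -1)), Mul(52040, Pow(-118132, -1))))) = Add(-87544, Mul(-1, Add(Mul(Add(88, Mul(4, 125)), Pow(-29757, -1)), Mul(52040, Pow(-118132, -1))))) = Add(-87544, Mul(-1, Add(Mul(Add(88, 500), Rational(-1, 29757)), Mul(52040, Rational(-1, 118132))))) = Add(-87544, Mul(-1, Add(Mul(588, Rational(-1, 29757)), Rational(-13010, 29533)))) = Add(-87544, Mul(-1, Add(Rational(-28, 1417), Rational(-13010, 29533)))) = Add(-87544, Mul(-1, Rational(-19262094, 41848261))) = Add(-87544, Rational(19262094, 41848261)) = Rational(-3663544898890, 41848261)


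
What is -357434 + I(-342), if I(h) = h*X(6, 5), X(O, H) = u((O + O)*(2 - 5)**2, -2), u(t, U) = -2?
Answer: -356750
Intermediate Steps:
X(O, H) = -2
I(h) = -2*h (I(h) = h*(-2) = -2*h)
-357434 + I(-342) = -357434 - 2*(-342) = -357434 + 684 = -356750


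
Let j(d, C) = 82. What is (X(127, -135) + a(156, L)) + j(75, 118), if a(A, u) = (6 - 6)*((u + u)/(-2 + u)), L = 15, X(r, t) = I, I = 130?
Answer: 212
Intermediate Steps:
X(r, t) = 130
a(A, u) = 0 (a(A, u) = 0*((2*u)/(-2 + u)) = 0*(2*u/(-2 + u)) = 0)
(X(127, -135) + a(156, L)) + j(75, 118) = (130 + 0) + 82 = 130 + 82 = 212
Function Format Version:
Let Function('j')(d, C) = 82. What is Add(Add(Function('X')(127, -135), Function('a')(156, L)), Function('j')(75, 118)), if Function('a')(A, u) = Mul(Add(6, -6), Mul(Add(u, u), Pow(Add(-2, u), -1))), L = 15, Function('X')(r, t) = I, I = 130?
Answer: 212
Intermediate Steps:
Function('X')(r, t) = 130
Function('a')(A, u) = 0 (Function('a')(A, u) = Mul(0, Mul(Mul(2, u), Pow(Add(-2, u), -1))) = Mul(0, Mul(2, u, Pow(Add(-2, u), -1))) = 0)
Add(Add(Function('X')(127, -135), Function('a')(156, L)), Function('j')(75, 118)) = Add(Add(130, 0), 82) = Add(130, 82) = 212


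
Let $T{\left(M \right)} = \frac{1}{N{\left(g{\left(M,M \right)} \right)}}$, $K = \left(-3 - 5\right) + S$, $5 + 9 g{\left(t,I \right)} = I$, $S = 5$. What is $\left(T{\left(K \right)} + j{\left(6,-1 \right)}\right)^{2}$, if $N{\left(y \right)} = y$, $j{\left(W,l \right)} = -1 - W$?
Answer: $\frac{4225}{64} \approx 66.016$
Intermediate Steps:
$g{\left(t,I \right)} = - \frac{5}{9} + \frac{I}{9}$
$K = -3$ ($K = \left(-3 - 5\right) + 5 = -8 + 5 = -3$)
$T{\left(M \right)} = \frac{1}{- \frac{5}{9} + \frac{M}{9}}$
$\left(T{\left(K \right)} + j{\left(6,-1 \right)}\right)^{2} = \left(\frac{9}{-5 - 3} - 7\right)^{2} = \left(\frac{9}{-8} - 7\right)^{2} = \left(9 \left(- \frac{1}{8}\right) - 7\right)^{2} = \left(- \frac{9}{8} - 7\right)^{2} = \left(- \frac{65}{8}\right)^{2} = \frac{4225}{64}$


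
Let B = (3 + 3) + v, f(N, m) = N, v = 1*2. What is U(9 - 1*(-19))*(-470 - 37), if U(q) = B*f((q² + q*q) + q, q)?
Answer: -6473376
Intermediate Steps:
v = 2
B = 8 (B = (3 + 3) + 2 = 6 + 2 = 8)
U(q) = 8*q + 16*q² (U(q) = 8*((q² + q*q) + q) = 8*((q² + q²) + q) = 8*(2*q² + q) = 8*(q + 2*q²) = 8*q + 16*q²)
U(9 - 1*(-19))*(-470 - 37) = (8*(9 - 1*(-19))*(1 + 2*(9 - 1*(-19))))*(-470 - 37) = (8*(9 + 19)*(1 + 2*(9 + 19)))*(-507) = (8*28*(1 + 2*28))*(-507) = (8*28*(1 + 56))*(-507) = (8*28*57)*(-507) = 12768*(-507) = -6473376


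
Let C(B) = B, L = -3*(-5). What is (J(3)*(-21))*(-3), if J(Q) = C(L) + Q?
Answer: 1134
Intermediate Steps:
L = 15
J(Q) = 15 + Q
(J(3)*(-21))*(-3) = ((15 + 3)*(-21))*(-3) = (18*(-21))*(-3) = -378*(-3) = 1134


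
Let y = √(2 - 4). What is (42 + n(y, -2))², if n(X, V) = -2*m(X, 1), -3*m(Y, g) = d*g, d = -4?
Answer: 13924/9 ≈ 1547.1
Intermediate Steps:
m(Y, g) = 4*g/3 (m(Y, g) = -(-4)*g/3 = 4*g/3)
y = I*√2 (y = √(-2) = I*√2 ≈ 1.4142*I)
n(X, V) = -8/3
(42 + n(y, -2))² = (42 - 8/3)² = (118/3)² = 13924/9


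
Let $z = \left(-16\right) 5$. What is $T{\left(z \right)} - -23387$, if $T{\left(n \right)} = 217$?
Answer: $23604$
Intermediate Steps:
$z = -80$
$T{\left(z \right)} - -23387 = 217 - -23387 = 217 + 23387 = 23604$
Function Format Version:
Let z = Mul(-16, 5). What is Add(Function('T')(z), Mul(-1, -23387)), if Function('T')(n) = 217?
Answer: 23604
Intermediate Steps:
z = -80
Add(Function('T')(z), Mul(-1, -23387)) = Add(217, Mul(-1, -23387)) = Add(217, 23387) = 23604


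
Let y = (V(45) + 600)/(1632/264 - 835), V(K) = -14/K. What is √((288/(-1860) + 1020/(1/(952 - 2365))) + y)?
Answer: I*√2878126672402321970/1413135 ≈ 1200.5*I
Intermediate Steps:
y = -296846/410265 (y = (-14/45 + 600)/(1632/264 - 835) = (-14*1/45 + 600)/(1632*(1/264) - 835) = (-14/45 + 600)/(68/11 - 835) = 26986/(45*(-9117/11)) = (26986/45)*(-11/9117) = -296846/410265 ≈ -0.72355)
√((288/(-1860) + 1020/(1/(952 - 2365))) + y) = √((288/(-1860) + 1020/(1/(952 - 2365))) - 296846/410265) = √((288*(-1/1860) + 1020/(1/(-1413))) - 296846/410265) = √((-24/155 + 1020/(-1/1413)) - 296846/410265) = √((-24/155 + 1020*(-1413)) - 296846/410265) = √((-24/155 - 1441260) - 296846/410265) = √(-223395324/155 - 296846/410265) = √(-18330265722398/12718215) = I*√2878126672402321970/1413135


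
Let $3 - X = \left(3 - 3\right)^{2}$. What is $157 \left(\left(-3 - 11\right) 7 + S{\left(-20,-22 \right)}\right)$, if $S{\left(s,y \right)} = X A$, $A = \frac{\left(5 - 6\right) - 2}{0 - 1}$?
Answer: $-13973$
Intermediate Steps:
$X = 3$ ($X = 3 - \left(3 - 3\right)^{2} = 3 - 0^{2} = 3 - 0 = 3 + 0 = 3$)
$A = 3$ ($A = \frac{\left(5 - 6\right) - 2}{-1} = \left(-1 - 2\right) \left(-1\right) = \left(-3\right) \left(-1\right) = 3$)
$S{\left(s,y \right)} = 9$ ($S{\left(s,y \right)} = 3 \cdot 3 = 9$)
$157 \left(\left(-3 - 11\right) 7 + S{\left(-20,-22 \right)}\right) = 157 \left(\left(-3 - 11\right) 7 + 9\right) = 157 \left(\left(-14\right) 7 + 9\right) = 157 \left(-98 + 9\right) = 157 \left(-89\right) = -13973$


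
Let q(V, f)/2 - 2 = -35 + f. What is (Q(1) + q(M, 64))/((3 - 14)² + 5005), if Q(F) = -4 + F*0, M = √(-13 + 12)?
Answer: 29/2563 ≈ 0.011315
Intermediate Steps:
M = I (M = √(-1) = I ≈ 1.0*I)
Q(F) = -4 (Q(F) = -4 + 0 = -4)
q(V, f) = -66 + 2*f (q(V, f) = 4 + 2*(-35 + f) = 4 + (-70 + 2*f) = -66 + 2*f)
(Q(1) + q(M, 64))/((3 - 14)² + 5005) = (-4 + (-66 + 2*64))/((3 - 14)² + 5005) = (-4 + (-66 + 128))/((-11)² + 5005) = (-4 + 62)/(121 + 5005) = 58/5126 = 58*(1/5126) = 29/2563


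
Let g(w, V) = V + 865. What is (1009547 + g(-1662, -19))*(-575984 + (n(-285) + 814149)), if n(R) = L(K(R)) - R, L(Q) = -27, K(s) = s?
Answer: 240900930239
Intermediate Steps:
g(w, V) = 865 + V
n(R) = -27 - R
(1009547 + g(-1662, -19))*(-575984 + (n(-285) + 814149)) = (1009547 + (865 - 19))*(-575984 + ((-27 - 1*(-285)) + 814149)) = (1009547 + 846)*(-575984 + ((-27 + 285) + 814149)) = 1010393*(-575984 + (258 + 814149)) = 1010393*(-575984 + 814407) = 1010393*238423 = 240900930239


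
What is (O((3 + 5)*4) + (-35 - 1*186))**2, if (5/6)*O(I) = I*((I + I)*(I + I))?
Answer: 616738496929/25 ≈ 2.4670e+10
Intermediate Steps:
O(I) = 24*I**3/5 (O(I) = 6*(I*((I + I)*(I + I)))/5 = 6*(I*((2*I)*(2*I)))/5 = 6*(I*(4*I**2))/5 = 6*(4*I**3)/5 = 24*I**3/5)
(O((3 + 5)*4) + (-35 - 1*186))**2 = (24*((3 + 5)*4)**3/5 + (-35 - 1*186))**2 = (24*(8*4)**3/5 + (-35 - 186))**2 = ((24/5)*32**3 - 221)**2 = ((24/5)*32768 - 221)**2 = (786432/5 - 221)**2 = (785327/5)**2 = 616738496929/25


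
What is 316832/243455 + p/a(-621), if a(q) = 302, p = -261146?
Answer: -31740808083/36761705 ≈ -863.42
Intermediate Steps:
316832/243455 + p/a(-621) = 316832/243455 - 261146/302 = 316832*(1/243455) - 261146*1/302 = 316832/243455 - 130573/151 = -31740808083/36761705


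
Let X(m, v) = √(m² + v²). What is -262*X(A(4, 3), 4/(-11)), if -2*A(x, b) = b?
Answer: -131*√1153/11 ≈ -404.38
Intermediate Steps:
A(x, b) = -b/2
-262*X(A(4, 3), 4/(-11)) = -262*√((-½*3)² + (4/(-11))²) = -262*√((-3/2)² + (4*(-1/11))²) = -262*√(9/4 + (-4/11)²) = -262*√(9/4 + 16/121) = -131*√1153/11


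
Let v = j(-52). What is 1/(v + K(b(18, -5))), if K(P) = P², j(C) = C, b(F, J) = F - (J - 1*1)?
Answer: 1/524 ≈ 0.0019084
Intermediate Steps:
b(F, J) = 1 + F - J (b(F, J) = F - (J - 1) = F - (-1 + J) = F + (1 - J) = 1 + F - J)
v = -52
1/(v + K(b(18, -5))) = 1/(-52 + (1 + 18 - 1*(-5))²) = 1/(-52 + (1 + 18 + 5)²) = 1/(-52 + 24²) = 1/(-52 + 576) = 1/524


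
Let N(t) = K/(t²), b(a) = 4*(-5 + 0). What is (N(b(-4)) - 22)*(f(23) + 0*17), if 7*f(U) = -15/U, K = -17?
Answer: 26451/12880 ≈ 2.0536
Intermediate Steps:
b(a) = -20 (b(a) = 4*(-5) = -20)
f(U) = -15/(7*U) (f(U) = (-15/U)/7 = -15/(7*U))
N(t) = -17/t²
(N(b(-4)) - 22)*(f(23) + 0*17) = (-17/(-20)² - 22)*(-15/7/23 + 0*17) = (-17*1/400 - 22)*(-15/7*1/23 + 0) = (-17/400 - 22)*(-15/161 + 0) = -8817/400*(-15/161) = 26451/12880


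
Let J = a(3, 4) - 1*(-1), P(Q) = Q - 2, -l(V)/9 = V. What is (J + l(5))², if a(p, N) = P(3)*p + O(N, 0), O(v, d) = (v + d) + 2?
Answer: 1225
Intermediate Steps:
O(v, d) = 2 + d + v (O(v, d) = (d + v) + 2 = 2 + d + v)
l(V) = -9*V
P(Q) = -2 + Q
a(p, N) = 2 + N + p (a(p, N) = (-2 + 3)*p + (2 + 0 + N) = 1*p + (2 + N) = p + (2 + N) = 2 + N + p)
J = 10 (J = (2 + 4 + 3) - 1*(-1) = 9 + 1 = 10)
(J + l(5))² = (10 - 9*5)² = (10 - 45)² = (-35)² = 1225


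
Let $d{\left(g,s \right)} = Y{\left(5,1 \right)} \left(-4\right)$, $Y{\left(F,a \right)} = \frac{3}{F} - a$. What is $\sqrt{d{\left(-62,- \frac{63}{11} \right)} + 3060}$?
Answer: $\frac{2 \sqrt{19135}}{5} \approx 55.332$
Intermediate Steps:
$Y{\left(F,a \right)} = - a + \frac{3}{F}$
$d{\left(g,s \right)} = \frac{8}{5}$ ($d{\left(g,s \right)} = \left(\left(-1\right) 1 + \frac{3}{5}\right) \left(-4\right) = \left(-1 + 3 \cdot \frac{1}{5}\right) \left(-4\right) = \left(-1 + \frac{3}{5}\right) \left(-4\right) = \left(- \frac{2}{5}\right) \left(-4\right) = \frac{8}{5}$)
$\sqrt{d{\left(-62,- \frac{63}{11} \right)} + 3060} = \sqrt{\frac{8}{5} + 3060} = \sqrt{\frac{15308}{5}} = \frac{2 \sqrt{19135}}{5}$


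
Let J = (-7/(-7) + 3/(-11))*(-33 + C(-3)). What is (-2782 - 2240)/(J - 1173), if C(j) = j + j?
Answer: 18414/4405 ≈ 4.1803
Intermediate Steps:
C(j) = 2*j
J = -312/11 (J = (-7/(-7) + 3/(-11))*(-33 + 2*(-3)) = (-7*(-⅐) + 3*(-1/11))*(-33 - 6) = (1 - 3/11)*(-39) = (8/11)*(-39) = -312/11 ≈ -28.364)
(-2782 - 2240)/(J - 1173) = (-2782 - 2240)/(-312/11 - 1173) = -5022/(-13215/11) = -5022*(-11/13215) = 18414/4405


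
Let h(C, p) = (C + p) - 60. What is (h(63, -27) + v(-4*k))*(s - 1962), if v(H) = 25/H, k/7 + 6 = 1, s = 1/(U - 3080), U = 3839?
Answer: 43185553/924 ≈ 46738.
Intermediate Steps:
h(C, p) = -60 + C + p
s = 1/759 (s = 1/(3839 - 3080) = 1/759 ≈ 0.0013175)
k = -35 (k = -42 + 7*1 = -42 + 7 = -35)
(h(63, -27) + v(-4*k))*(s - 1962) = ((-60 + 63 - 27) + 25/((-4*(-35))))*(1/759 - 1962) = (-24 + 25/140)*(-1489157/759) = (-24 + 25*(1/140))*(-1489157/759) = (-24 + 5/28)*(-1489157/759) = -667/28*(-1489157/759) = 43185553/924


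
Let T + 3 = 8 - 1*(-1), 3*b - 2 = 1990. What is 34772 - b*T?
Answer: 30788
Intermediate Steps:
b = 664 (b = ⅔ + (⅓)*1990 = ⅔ + 1990/3 = 664)
T = 6 (T = -3 + (8 - 1*(-1)) = -3 + (8 + 1) = -3 + 9 = 6)
34772 - b*T = 34772 - 664*6 = 34772 - 1*3984 = 34772 - 3984 = 30788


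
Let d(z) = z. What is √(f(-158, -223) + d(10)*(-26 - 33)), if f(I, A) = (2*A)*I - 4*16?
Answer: √69814 ≈ 264.22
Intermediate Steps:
f(I, A) = -64 + 2*A*I (f(I, A) = 2*A*I - 64 = -64 + 2*A*I)
√(f(-158, -223) + d(10)*(-26 - 33)) = √((-64 + 2*(-223)*(-158)) + 10*(-26 - 33)) = √((-64 + 70468) + 10*(-59)) = √(70404 - 590) = √69814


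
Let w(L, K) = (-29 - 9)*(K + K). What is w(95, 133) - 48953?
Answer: -59061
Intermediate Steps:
w(L, K) = -76*K
w(95, 133) - 48953 = -76*133 - 48953 = -10108 - 48953 = -59061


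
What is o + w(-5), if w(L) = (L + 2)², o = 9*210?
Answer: 1899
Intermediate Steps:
o = 1890
w(L) = (2 + L)²
o + w(-5) = 1890 + (2 - 5)² = 1890 + (-3)² = 1890 + 9 = 1899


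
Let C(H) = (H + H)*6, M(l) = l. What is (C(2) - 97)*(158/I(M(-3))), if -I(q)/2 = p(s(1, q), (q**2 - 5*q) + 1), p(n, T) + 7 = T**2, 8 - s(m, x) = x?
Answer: 5767/618 ≈ 9.3317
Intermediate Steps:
s(m, x) = 8 - x
p(n, T) = -7 + T**2
I(q) = 14 - 2*(1 + q**2 - 5*q)**2 (I(q) = -2*(-7 + ((q**2 - 5*q) + 1)**2) = -2*(-7 + (1 + q**2 - 5*q)**2) = 14 - 2*(1 + q**2 - 5*q)**2)
C(H) = 12*H (C(H) = (2*H)*6 = 12*H)
(C(2) - 97)*(158/I(M(-3))) = (12*2 - 97)*(158/(14 - 2*(1 + (-3)**2 - 5*(-3))**2)) = (24 - 97)*(158/(14 - 2*(1 + 9 + 15)**2)) = -11534/(14 - 2*25**2) = -11534/(14 - 2*625) = -11534/(14 - 1250) = -11534/(-1236) = -11534*(-1)/1236 = -73*(-79/618) = 5767/618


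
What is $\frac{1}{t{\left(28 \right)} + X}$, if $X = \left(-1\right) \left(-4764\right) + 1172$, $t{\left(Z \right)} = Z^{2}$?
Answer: $\frac{1}{6720} \approx 0.00014881$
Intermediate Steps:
$X = 5936$ ($X = 4764 + 1172 = 5936$)
$\frac{1}{t{\left(28 \right)} + X} = \frac{1}{28^{2} + 5936} = \frac{1}{784 + 5936} = \frac{1}{6720}$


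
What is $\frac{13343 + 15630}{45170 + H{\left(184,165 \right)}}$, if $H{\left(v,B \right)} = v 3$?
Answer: $\frac{28973}{45722} \approx 0.63368$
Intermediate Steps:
$H{\left(v,B \right)} = 3 v$
$\frac{13343 + 15630}{45170 + H{\left(184,165 \right)}} = \frac{13343 + 15630}{45170 + 3 \cdot 184} = \frac{28973}{45170 + 552} = \frac{28973}{45722}$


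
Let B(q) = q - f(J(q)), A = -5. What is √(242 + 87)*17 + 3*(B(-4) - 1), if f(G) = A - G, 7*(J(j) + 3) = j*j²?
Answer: -255/7 + 17*√329 ≈ 271.92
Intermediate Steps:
J(j) = -3 + j³/7 (J(j) = -3 + (j*j²)/7 = -3 + j³/7)
f(G) = -5 - G
B(q) = 2 + q + q³/7 (B(q) = q - (-5 - (-3 + q³/7)) = q - (-5 + (3 - q³/7)) = q - (-2 - q³/7) = q + (2 + q³/7) = 2 + q + q³/7)
√(242 + 87)*17 + 3*(B(-4) - 1) = √(242 + 87)*17 + 3*((2 - 4 + (⅐)*(-4)³) - 1) = √329*17 + 3*((2 - 4 + (⅐)*(-64)) - 1) = 17*√329 + 3*((2 - 4 - 64/7) - 1) = 17*√329 + 3*(-78/7 - 1) = 17*√329 + 3*(-85/7) = 17*√329 - 255/7 = -255/7 + 17*√329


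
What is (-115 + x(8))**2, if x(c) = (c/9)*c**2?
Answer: 273529/81 ≈ 3376.9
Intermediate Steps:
x(c) = c**3/9 (x(c) = (c*(1/9))*c**2 = (c/9)*c**2 = c**3/9)
(-115 + x(8))**2 = (-115 + (1/9)*8**3)**2 = (-115 + (1/9)*512)**2 = (-115 + 512/9)**2 = (-523/9)**2 = 273529/81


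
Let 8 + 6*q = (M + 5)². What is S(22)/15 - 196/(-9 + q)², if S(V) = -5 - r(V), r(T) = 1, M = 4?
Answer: -36002/1805 ≈ -19.946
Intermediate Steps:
S(V) = -6 (S(V) = -5 - 1*1 = -5 - 1 = -6)
q = 73/6 (q = -4/3 + (4 + 5)²/6 = -4/3 + (⅙)*9² = -4/3 + (⅙)*81 = -4/3 + 27/2 = 73/6 ≈ 12.167)
S(22)/15 - 196/(-9 + q)² = -6/15 - 196/(-9 + 73/6)² = -6*1/15 - 196/((19/6)²) = -⅖ - 196/361/36 = -⅖ - 196*36/361 = -⅖ - 7056/361 = -36002/1805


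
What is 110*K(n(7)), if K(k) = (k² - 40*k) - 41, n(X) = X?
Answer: -29920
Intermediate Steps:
K(k) = -41 + k² - 40*k
110*K(n(7)) = 110*(-41 + 7² - 40*7) = 110*(-41 + 49 - 280) = 110*(-272) = -29920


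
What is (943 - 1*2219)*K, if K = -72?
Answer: 91872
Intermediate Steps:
(943 - 1*2219)*K = (943 - 1*2219)*(-72) = (943 - 2219)*(-72) = -1276*(-72) = 91872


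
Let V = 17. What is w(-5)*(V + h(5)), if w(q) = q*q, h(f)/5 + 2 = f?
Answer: 800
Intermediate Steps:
h(f) = -10 + 5*f
w(q) = q²
w(-5)*(V + h(5)) = (-5)²*(17 + (-10 + 5*5)) = 25*(17 + (-10 + 25)) = 25*(17 + 15) = 25*32 = 800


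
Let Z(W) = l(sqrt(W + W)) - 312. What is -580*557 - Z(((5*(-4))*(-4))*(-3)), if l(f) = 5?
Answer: -322753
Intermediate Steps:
Z(W) = -307 (Z(W) = 5 - 312 = -307)
-580*557 - Z(((5*(-4))*(-4))*(-3)) = -580*557 - 1*(-307) = -323060 + 307 = -322753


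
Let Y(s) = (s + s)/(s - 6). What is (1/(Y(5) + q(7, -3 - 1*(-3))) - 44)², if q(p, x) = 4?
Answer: 70225/36 ≈ 1950.7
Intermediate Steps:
Y(s) = 2*s/(-6 + s) (Y(s) = (2*s)/(-6 + s) = 2*s/(-6 + s))
(1/(Y(5) + q(7, -3 - 1*(-3))) - 44)² = (1/(2*5/(-6 + 5) + 4) - 44)² = (1/(2*5/(-1) + 4) - 44)² = (1/(2*5*(-1) + 4) - 44)² = (1/(-10 + 4) - 44)² = (1/(-6) - 44)² = (-⅙ - 44)² = (-265/6)² = 70225/36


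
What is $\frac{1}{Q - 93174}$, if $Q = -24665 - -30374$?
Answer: $- \frac{1}{87465} \approx -1.1433 \cdot 10^{-5}$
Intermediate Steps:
$Q = 5709$ ($Q = -24665 + 30374 = 5709$)
$\frac{1}{Q - 93174} = \frac{1}{5709 - 93174} = \frac{1}{-87465} = - \frac{1}{87465}$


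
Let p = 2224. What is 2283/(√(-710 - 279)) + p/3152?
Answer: 139/197 - 2283*I*√989/989 ≈ 0.70558 - 72.595*I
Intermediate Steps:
2283/(√(-710 - 279)) + p/3152 = 2283/(√(-710 - 279)) + 2224/3152 = 2283/(√(-989)) + 2224*(1/3152) = 2283/((I*√989)) + 139/197 = 2283*(-I*√989/989) + 139/197 = -2283*I*√989/989 + 139/197 = 139/197 - 2283*I*√989/989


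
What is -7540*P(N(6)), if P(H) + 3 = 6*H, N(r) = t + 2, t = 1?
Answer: -113100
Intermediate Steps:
N(r) = 3 (N(r) = 1 + 2 = 3)
P(H) = -3 + 6*H
-7540*P(N(6)) = -7540*(-3 + 6*3) = -7540*(-3 + 18) = -7540*15 = -113100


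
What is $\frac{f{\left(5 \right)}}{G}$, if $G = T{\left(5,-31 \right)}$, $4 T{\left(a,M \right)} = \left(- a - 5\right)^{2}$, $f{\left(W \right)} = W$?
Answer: $\frac{1}{5} \approx 0.2$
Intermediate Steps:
$T{\left(a,M \right)} = \frac{\left(-5 - a\right)^{2}}{4}$ ($T{\left(a,M \right)} = \frac{\left(- a - 5\right)^{2}}{4} = \frac{\left(-5 - a\right)^{2}}{4}$)
$G = 25$ ($G = \frac{\left(5 + 5\right)^{2}}{4} = \frac{10^{2}}{4} = \frac{1}{4} \cdot 100 = 25$)
$\frac{f{\left(5 \right)}}{G} = \frac{5}{25} = 5 \cdot \frac{1}{25} = \frac{1}{5}$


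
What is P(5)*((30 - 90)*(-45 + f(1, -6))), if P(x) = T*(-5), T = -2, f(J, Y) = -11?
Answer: 33600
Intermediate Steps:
P(x) = 10 (P(x) = -2*(-5) = 10)
P(5)*((30 - 90)*(-45 + f(1, -6))) = 10*((30 - 90)*(-45 - 11)) = 10*(-60*(-56)) = 10*3360 = 33600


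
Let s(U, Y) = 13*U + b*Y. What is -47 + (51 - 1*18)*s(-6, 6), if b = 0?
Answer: -2621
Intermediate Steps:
s(U, Y) = 13*U (s(U, Y) = 13*U + 0*Y = 13*U + 0 = 13*U)
-47 + (51 - 1*18)*s(-6, 6) = -47 + (51 - 1*18)*(13*(-6)) = -47 + (51 - 18)*(-78) = -47 + 33*(-78) = -47 - 2574 = -2621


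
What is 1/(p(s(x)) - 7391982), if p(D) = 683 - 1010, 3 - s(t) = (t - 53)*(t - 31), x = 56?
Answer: -1/7392309 ≈ -1.3528e-7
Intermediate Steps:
s(t) = 3 - (-53 + t)*(-31 + t) (s(t) = 3 - (t - 53)*(t - 31) = 3 - (-53 + t)*(-31 + t))
p(D) = -327
1/(p(s(x)) - 7391982) = 1/(-327 - 7391982) = 1/(-7392309) = -1/7392309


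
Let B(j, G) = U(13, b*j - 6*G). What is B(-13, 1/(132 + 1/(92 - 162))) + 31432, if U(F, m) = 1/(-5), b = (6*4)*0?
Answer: 157159/5 ≈ 31432.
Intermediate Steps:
b = 0 (b = 24*0 = 0)
U(F, m) = -⅕
B(j, G) = -⅕
B(-13, 1/(132 + 1/(92 - 162))) + 31432 = -⅕ + 31432 = 157159/5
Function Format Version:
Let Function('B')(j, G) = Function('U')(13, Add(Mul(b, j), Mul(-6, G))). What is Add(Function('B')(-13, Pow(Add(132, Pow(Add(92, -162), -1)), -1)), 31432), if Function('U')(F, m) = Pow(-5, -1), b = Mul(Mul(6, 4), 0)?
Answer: Rational(157159, 5) ≈ 31432.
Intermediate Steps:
b = 0 (b = Mul(24, 0) = 0)
Function('U')(F, m) = Rational(-1, 5)
Function('B')(j, G) = Rational(-1, 5)
Add(Function('B')(-13, Pow(Add(132, Pow(Add(92, -162), -1)), -1)), 31432) = Add(Rational(-1, 5), 31432) = Rational(157159, 5)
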